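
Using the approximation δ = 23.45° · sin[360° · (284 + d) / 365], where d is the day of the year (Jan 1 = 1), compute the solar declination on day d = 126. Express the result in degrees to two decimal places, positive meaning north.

+16.40°

360 × (284 + 126) / 365 = 404.384°; sin(404.384°) = 0.6995.
δ = 23.45 × 0.6995 = 16.403° ≈ +16.40°.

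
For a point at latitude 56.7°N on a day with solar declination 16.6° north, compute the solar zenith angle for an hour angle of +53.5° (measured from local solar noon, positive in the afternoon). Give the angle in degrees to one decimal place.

56.5°

With φ = 56.7°, δ = 16.6°, H = 53.50°: sin φ sin δ = 0.2388, cos φ cos δ cos H = 0.3130, so cos θ_z = 0.5518.
θ_z = arccos(0.5518) = 56.51°.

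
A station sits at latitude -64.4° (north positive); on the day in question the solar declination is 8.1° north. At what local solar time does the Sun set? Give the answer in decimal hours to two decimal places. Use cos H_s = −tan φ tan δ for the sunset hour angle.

16.85 h

The sunset hour angle satisfies cos H_s = −tan φ tan δ = 0.2970, giving H_s = 72.72°.
Sunset is at 12 + H_s/15 = 12 + 4.848 = 16.848 h local solar time.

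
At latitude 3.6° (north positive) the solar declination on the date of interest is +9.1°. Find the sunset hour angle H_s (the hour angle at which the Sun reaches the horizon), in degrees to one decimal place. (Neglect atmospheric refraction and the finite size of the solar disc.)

90.6°

−tan φ tan δ = −(0.0629)(0.1602) = -0.0101; H_s = arccos(-0.0101) = 90.58°.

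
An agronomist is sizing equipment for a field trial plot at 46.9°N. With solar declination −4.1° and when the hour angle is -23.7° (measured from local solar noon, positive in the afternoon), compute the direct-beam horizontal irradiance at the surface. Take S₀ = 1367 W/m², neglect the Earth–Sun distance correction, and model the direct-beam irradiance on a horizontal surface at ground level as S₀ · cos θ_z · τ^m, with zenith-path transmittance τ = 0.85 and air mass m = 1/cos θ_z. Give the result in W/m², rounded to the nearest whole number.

588 W/m²

With φ = 46.9°, δ = -4.1°, H = -23.70°: sin φ sin δ = -0.0522, cos φ cos δ cos H = 0.6240, so cos θ_z = 0.5718.
Air mass m = 1/cos θ_z = 1/0.5718 = 1.749; τ^m = 0.85^1.749 = 0.7526.
Surface direct beam = 1367 × 0.5718 × 0.7526 = 588.27 W/m².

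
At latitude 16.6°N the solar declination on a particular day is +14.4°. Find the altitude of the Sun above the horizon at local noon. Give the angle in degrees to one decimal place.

At local solar noon the hour angle is zero, so the elevation is 90° − |φ − δ| = 90° − |16.6° − (14.4°)| = 90° − 2.2° = 87.8°.

87.8°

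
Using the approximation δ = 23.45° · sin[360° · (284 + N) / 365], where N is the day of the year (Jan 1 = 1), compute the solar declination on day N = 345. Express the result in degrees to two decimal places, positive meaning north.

360 × (284 + 345) / 365 = 620.384°; sin(620.384°) = -0.9859.
δ = 23.45 × -0.9859 = -23.119° ≈ -23.12°.

-23.12°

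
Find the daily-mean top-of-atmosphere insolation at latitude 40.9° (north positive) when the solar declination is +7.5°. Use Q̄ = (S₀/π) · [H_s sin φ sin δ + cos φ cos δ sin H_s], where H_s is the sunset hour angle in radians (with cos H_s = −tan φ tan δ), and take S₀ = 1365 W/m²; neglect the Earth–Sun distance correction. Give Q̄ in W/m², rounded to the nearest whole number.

386 W/m²

cos H_s = −tan(40.9°) · tan(7.5°) = -0.1140, so H_s = arccos(-0.1140) = 96.55°. In radians, H_s = 1.6851.
H_s sin φ sin δ = 1.6851 × 0.6547 × 0.1305 = 0.1440.
cos φ cos δ sin H_s = 0.7559 × 0.9914 × 0.9935 = 0.7445.
Q̄ = (1365/π) × (0.1440 + 0.7445) = 434.49 × 0.8885 = 386.04 W/m².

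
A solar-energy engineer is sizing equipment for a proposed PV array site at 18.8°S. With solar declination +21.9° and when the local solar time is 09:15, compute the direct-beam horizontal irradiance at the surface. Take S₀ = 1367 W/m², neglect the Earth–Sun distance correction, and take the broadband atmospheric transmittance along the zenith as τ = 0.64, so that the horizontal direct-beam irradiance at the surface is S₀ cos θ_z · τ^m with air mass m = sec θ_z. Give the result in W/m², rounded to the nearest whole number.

323 W/m²

Hour angle H = 15° × (9.25 − 12) = -41.25°.
cos θ_z = sin(-18.8°) sin(21.9°) + cos(-18.8°) cos(21.9°) cos(-41.25°) = -0.1202 + 0.6604 = 0.5402.
Air mass m = 1/cos θ_z = 1/0.5402 = 1.851; τ^m = 0.64^1.851 = 0.4378.
Surface direct beam = 1367 × 0.5402 × 0.4378 = 323.29 W/m².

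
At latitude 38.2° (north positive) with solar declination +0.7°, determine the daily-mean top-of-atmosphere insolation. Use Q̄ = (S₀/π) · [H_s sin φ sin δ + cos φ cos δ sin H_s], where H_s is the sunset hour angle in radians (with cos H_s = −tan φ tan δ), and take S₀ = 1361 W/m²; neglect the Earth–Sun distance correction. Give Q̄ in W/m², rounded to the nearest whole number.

346 W/m²

cos H_s = −tan(38.2°) · tan(0.7°) = -0.0096, so H_s = arccos(-0.0096) = 90.55°. In radians, H_s = 1.5804.
H_s sin φ sin δ = 1.5804 × 0.6184 × 0.0122 = 0.0119.
cos φ cos δ sin H_s = 0.7859 × 0.9999 × 1.0000 = 0.7858.
Q̄ = (1361/π) × (0.0119 + 0.7858) = 433.22 × 0.7977 = 345.58 W/m².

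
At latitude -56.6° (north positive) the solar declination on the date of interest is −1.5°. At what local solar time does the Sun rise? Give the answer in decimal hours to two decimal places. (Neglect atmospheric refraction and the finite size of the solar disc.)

−tan φ tan δ = −(-1.5166)(-0.0262) = -0.0397; H_s = arccos(-0.0397) = 92.28°.
Sunrise is at 12 − H_s/15 = 12 − 6.152 = 5.848 h local solar time.

5.85 h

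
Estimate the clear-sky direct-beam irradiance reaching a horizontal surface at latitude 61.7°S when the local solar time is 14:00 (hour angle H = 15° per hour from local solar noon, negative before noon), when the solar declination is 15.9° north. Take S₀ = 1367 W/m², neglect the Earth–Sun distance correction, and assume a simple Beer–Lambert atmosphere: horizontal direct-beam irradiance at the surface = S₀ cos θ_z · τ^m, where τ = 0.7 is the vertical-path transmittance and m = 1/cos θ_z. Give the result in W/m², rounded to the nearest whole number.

Hour angle H = 15° × (14 − 12) = 30.00°.
cos θ_z = sin(-61.7°) sin(15.9°) + cos(-61.7°) cos(15.9°) cos(30.00°) = -0.2412 + 0.3949 = 0.1537.
Air mass m = 1/cos θ_z = 1/0.1537 = 6.506; τ^m = 0.7^6.506 = 0.0982.
Surface direct beam = 1367 × 0.1537 × 0.0982 = 20.63 W/m².

21 W/m²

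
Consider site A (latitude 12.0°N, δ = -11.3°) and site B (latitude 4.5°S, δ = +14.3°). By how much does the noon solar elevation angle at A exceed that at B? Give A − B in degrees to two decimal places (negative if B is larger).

A: 90° − |12.0 − (-11.3)| = 66.70°.
B: 90° − |-4.5 − (14.3)| = 71.20°.
A − B = 66.70 − 71.20 = -4.50°.

-4.50°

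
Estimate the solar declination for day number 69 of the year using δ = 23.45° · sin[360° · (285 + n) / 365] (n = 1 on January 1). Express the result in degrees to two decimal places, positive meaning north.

-4.41°

360 × (285 + 69) / 365 = 349.151°; sin(349.151°) = -0.1882.
δ = 23.45 × -0.1882 = -4.413° ≈ -4.41°.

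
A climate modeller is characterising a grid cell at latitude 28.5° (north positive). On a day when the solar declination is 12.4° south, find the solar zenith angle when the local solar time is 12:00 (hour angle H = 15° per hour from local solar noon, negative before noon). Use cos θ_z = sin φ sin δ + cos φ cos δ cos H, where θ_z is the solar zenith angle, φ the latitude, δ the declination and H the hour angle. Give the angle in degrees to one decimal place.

Hour angle H = 15° × (12 − 12) = 0.00°.
cos θ_z = sin(28.5°) sin(-12.4°) + cos(28.5°) cos(-12.4°) cos(0.00°) = -0.1025 + 0.8583 = 0.7558.
θ_z = arccos(0.7558) = 40.90°.

40.9°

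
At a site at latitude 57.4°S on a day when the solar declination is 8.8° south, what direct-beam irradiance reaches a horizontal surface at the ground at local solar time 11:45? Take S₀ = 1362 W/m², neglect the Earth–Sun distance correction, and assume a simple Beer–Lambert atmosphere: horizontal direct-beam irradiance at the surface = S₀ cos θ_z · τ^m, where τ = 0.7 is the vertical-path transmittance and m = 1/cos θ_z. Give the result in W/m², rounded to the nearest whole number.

524 W/m²

Hour angle H = 15° × (11.75 − 12) = -3.75°.
cos θ_z = sin(-57.4°) sin(-8.8°) + cos(-57.4°) cos(-8.8°) cos(-3.75°) = 0.1289 + 0.5313 = 0.6602.
Air mass m = 1/cos θ_z = 1/0.6602 = 1.515; τ^m = 0.7^1.515 = 0.5825.
Surface direct beam = 1362 × 0.6602 × 0.5825 = 523.78 W/m².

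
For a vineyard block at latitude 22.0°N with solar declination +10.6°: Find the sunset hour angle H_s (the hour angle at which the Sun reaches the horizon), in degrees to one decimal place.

94.3°

The sunset hour angle satisfies cos H_s = −tan φ tan δ = -0.0756, giving H_s = 94.34°.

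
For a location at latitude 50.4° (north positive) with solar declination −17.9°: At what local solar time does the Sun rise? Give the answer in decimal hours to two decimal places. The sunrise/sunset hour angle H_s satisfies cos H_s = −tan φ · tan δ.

The sunset hour angle satisfies cos H_s = −tan φ tan δ = 0.3904, giving H_s = 67.02°.
Sunrise is at 12 − H_s/15 = 12 − 4.468 = 7.532 h local solar time.

7.53 h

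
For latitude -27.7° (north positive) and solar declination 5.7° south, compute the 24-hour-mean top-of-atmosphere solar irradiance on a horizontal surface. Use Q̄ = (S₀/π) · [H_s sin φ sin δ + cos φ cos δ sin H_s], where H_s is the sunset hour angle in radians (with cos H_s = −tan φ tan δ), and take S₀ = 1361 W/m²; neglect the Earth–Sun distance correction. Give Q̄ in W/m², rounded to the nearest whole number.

cos H_s = −tan(-27.7°) · tan(-5.7°) = -0.0524, so H_s = arccos(-0.0524) = 93.00°. In radians, H_s = 1.6232.
H_s sin φ sin δ = 1.6232 × -0.4648 × -0.0993 = 0.0749.
cos φ cos δ sin H_s = 0.8854 × 0.9951 × 0.9986 = 0.8798.
Q̄ = (1361/π) × (0.0749 + 0.8798) = 433.22 × 0.9547 = 413.60 W/m².

414 W/m²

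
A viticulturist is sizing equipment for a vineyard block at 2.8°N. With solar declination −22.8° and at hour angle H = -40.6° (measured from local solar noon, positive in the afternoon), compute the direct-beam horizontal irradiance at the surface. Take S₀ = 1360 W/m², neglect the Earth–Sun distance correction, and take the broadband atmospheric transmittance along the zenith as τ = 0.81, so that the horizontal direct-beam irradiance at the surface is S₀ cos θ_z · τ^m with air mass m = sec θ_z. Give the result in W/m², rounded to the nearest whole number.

679 W/m²

cos θ_z = sin φ sin δ + cos φ cos δ cos H = (0.0488)(-0.3875) + (0.9988)(0.9219)(0.7593) = 0.6802.
Air mass m = 1/cos θ_z = 1/0.6802 = 1.470; τ^m = 0.81^1.470 = 0.7336.
Surface direct beam = 1360 × 0.6802 × 0.7336 = 678.63 W/m².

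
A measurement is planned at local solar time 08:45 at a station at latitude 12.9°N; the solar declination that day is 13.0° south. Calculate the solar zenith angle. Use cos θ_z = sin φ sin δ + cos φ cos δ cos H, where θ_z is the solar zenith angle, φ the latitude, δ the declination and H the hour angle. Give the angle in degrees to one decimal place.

Hour angle H = 15° × (8.75 − 12) = -48.75°.
cos θ_z = sin(12.9°) sin(-13.0°) + cos(12.9°) cos(-13.0°) cos(-48.75°) = -0.0502 + 0.6262 = 0.5760.
θ_z = arccos(0.5760) = 54.83°.

54.8°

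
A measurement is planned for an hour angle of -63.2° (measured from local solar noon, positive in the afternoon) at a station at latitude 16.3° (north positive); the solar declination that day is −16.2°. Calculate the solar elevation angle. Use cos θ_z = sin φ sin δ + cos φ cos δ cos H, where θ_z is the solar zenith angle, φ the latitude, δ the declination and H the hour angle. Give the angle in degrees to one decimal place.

cos θ_z = sin φ sin δ + cos φ cos δ cos H = (0.2807)(-0.2790) + (0.9598)(0.9603)(0.4509) = 0.3373.
θ_z = arccos(0.3373) = 70.29°, so the elevation is 90° − 70.29° = 19.71°.

19.7°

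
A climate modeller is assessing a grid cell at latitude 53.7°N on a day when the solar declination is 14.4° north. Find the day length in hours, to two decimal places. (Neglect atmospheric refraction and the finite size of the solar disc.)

−tan φ tan δ = −(1.3613)(0.2568) = -0.3496; H_s = arccos(-0.3496) = 110.46°.
Day length = 2 H_s / 15° h⁻¹ = 220.92° / 15 = 14.728 h.

14.73 hours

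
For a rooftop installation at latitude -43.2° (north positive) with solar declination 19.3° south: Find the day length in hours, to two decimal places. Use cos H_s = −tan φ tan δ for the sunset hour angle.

14.56 hours

cos H_s = −tan(-43.2°) · tan(-19.3°) = -0.3289, so H_s = arccos(-0.3289) = 109.20°.
Day length = 2 H_s / 15° h⁻¹ = 218.40° / 15 = 14.560 h.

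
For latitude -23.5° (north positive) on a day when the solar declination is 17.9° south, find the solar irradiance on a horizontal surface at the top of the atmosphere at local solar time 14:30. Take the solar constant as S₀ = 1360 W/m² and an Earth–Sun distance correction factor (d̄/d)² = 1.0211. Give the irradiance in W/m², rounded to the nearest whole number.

1132 W/m²

Hour angle H = 15° × (14.5 − 12) = 37.50°.
cos θ_z = sin φ sin δ + cos φ cos δ cos H = (-0.3987)(-0.3074) + (0.9171)(0.9516)(0.7934) = 0.8150.
Top-of-atmosphere irradiance = S₀ (d̄/d)² cos θ_z = 1360 × 1.0211 × 0.8150 = 1131.79 W/m².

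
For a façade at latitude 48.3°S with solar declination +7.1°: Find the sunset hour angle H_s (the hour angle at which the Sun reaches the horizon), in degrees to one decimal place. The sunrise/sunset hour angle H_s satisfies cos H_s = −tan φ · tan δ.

82.0°

−tan φ tan δ = −(-1.1224)(0.1246) = 0.1399; H_s = arccos(0.1399) = 81.96°.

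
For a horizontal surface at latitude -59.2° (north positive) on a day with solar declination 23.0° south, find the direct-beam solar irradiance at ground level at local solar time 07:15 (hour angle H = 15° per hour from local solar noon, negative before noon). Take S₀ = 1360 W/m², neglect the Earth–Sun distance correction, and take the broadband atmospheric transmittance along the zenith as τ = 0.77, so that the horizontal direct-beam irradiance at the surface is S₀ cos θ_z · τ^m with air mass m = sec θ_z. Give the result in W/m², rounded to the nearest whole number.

Hour angle H = 15° × (7.25 − 12) = -71.25°.
cos θ_z = sin(-59.2°) sin(-23.0°) + cos(-59.2°) cos(-23.0°) cos(-71.25°) = 0.3356 + 0.1515 = 0.4871.
Air mass m = 1/cos θ_z = 1/0.4871 = 2.053; τ^m = 0.77^2.053 = 0.5847.
Surface direct beam = 1360 × 0.4871 × 0.5847 = 387.34 W/m².

387 W/m²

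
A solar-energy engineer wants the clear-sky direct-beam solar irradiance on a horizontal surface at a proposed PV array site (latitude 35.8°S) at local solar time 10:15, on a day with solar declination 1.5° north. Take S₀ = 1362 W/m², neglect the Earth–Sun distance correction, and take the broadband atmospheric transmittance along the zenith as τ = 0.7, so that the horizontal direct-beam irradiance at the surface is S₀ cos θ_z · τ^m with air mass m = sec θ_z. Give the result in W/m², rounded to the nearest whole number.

Hour angle H = 15° × (10.25 − 12) = -26.25°.
With φ = -35.8°, δ = 1.5°, H = -26.25°: sin φ sin δ = -0.0153, cos φ cos δ cos H = 0.7272, so cos θ_z = 0.7119.
Air mass m = 1/cos θ_z = 1/0.7119 = 1.405; τ^m = 0.7^1.405 = 0.6058.
Surface direct beam = 1362 × 0.7119 × 0.6058 = 587.39 W/m².

587 W/m²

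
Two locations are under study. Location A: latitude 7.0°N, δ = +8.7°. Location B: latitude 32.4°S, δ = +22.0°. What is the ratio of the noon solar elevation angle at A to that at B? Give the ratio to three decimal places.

2.480

A: 90° − |7.0 − (8.7)| = 88.30°.
B: 90° − |-32.4 − (22.0)| = 35.60°.
Ratio A/B = 88.3000 / 35.6000 = 2.4803.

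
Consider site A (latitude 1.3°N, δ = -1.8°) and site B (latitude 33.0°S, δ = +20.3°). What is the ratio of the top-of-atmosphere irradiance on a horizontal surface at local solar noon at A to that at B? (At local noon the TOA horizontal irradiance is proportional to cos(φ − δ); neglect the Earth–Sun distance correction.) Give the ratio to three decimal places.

1.671

A: cos θ_z = cos(1.3° − (-1.8°)) = 0.9985.
B: cos θ_z = cos(-33.0° − (20.3°)) = 0.5976.
Ratio A/B = 0.9985 / 0.5976 = 1.6709.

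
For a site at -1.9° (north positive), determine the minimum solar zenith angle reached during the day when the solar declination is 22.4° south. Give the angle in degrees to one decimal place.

At local solar noon the hour angle is zero, so the zenith angle is |φ − δ| = |-1.9° − (-22.4°)| = 20.5°.

20.5°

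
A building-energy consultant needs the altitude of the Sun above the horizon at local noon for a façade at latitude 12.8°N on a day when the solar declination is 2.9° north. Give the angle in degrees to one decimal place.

At local solar noon the hour angle is zero, so the elevation is 90° − |φ − δ| = 90° − |12.8° − (2.9°)| = 90° − 9.9° = 80.1°.

80.1°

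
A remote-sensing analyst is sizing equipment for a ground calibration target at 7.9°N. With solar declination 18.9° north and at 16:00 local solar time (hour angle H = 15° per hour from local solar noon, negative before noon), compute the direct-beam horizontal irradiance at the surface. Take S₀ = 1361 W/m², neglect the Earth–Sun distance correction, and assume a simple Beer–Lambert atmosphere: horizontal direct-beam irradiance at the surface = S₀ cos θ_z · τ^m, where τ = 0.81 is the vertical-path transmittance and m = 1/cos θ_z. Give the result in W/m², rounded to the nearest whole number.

463 W/m²

Hour angle H = 15° × (16 − 12) = 60.00°.
cos θ_z = sin(7.9°) sin(18.9°) + cos(7.9°) cos(18.9°) cos(60.00°) = 0.0445 + 0.4686 = 0.5131.
Air mass m = 1/cos θ_z = 1/0.5131 = 1.949; τ^m = 0.81^1.949 = 0.6632.
Surface direct beam = 1361 × 0.5131 × 0.6632 = 463.13 W/m².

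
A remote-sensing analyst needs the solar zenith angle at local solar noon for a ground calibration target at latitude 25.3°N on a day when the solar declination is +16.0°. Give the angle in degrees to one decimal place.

9.3°

At local solar noon the hour angle is zero, so the zenith angle is |φ − δ| = |25.3° − (16.0°)| = 9.3°.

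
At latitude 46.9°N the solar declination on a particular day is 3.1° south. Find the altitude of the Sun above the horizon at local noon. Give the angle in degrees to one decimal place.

At local solar noon the hour angle is zero, so the elevation is 90° − |φ − δ| = 90° − |46.9° − (-3.1°)| = 90° − 50.0° = 40.0°.

40.0°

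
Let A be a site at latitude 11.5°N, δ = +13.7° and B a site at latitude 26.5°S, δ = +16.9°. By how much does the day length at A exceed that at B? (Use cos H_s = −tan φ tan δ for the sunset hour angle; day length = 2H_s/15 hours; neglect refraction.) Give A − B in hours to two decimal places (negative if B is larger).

+1.54 h

A: H_s = arccos(−tan 11.5° · tan 13.7°) = 92.84°, so 2H_s/15 = 12.3787 h.
B: H_s = arccos(−tan -26.5° · tan 16.9°) = 81.29°, so 2H_s/15 = 10.8387 h.
A − B = 12.3787 − 10.8387 = 1.5400 h.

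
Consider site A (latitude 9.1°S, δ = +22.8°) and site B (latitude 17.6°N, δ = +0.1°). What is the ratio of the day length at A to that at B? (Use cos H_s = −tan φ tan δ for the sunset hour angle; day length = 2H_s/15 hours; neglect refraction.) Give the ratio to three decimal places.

0.957

A: H_s = arccos(−tan -9.1° · tan 22.8°) = 86.14°, so 2H_s/15 = 11.4853 h.
B: H_s = arccos(−tan 17.6° · tan 0.1°) = 90.03°, so 2H_s/15 = 12.0040 h.
Ratio A/B = 11.4853 / 12.0040 = 0.9568.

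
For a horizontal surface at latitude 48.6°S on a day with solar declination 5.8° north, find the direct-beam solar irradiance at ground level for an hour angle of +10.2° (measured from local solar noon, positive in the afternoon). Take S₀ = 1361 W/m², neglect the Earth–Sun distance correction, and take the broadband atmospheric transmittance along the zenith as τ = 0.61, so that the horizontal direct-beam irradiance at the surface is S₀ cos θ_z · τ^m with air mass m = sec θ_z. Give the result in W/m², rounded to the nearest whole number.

cos θ_z = sin(-48.6°) sin(5.8°) + cos(-48.6°) cos(5.8°) cos(10.20°) = -0.0758 + 0.6475 = 0.5717.
Air mass m = 1/cos θ_z = 1/0.5717 = 1.749; τ^m = 0.61^1.749 = 0.4213.
Surface direct beam = 1361 × 0.5717 × 0.4213 = 327.81 W/m².

328 W/m²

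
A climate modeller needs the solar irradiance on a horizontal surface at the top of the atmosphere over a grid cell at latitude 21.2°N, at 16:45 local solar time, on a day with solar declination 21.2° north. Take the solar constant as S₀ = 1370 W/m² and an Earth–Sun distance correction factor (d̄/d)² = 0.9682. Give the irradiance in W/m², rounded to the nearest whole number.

544 W/m²

Hour angle H = 15° × (16.75 − 12) = 71.25°.
cos θ_z = sin φ sin δ + cos φ cos δ cos H = (0.3616)(0.3616) + (0.9323)(0.9323)(0.3214) = 0.4101.
Top-of-atmosphere irradiance = S₀ (d̄/d)² cos θ_z = 1370 × 0.9682 × 0.4101 = 543.97 W/m².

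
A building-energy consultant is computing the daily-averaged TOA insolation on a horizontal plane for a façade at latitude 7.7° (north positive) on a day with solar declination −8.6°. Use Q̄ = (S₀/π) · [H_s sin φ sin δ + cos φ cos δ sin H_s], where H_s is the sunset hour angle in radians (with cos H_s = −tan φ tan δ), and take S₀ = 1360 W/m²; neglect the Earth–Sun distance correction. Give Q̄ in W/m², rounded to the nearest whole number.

411 W/m²

−tan φ tan δ = −(0.1352)(-0.1512) = 0.0204; H_s = arccos(0.0204) = 88.83°. In radians, H_s = 1.5504.
H_s sin φ sin δ = 1.5504 × 0.1340 × -0.1495 = -0.0311.
cos φ cos δ sin H_s = 0.9910 × 0.9888 × 0.9998 = 0.9797.
Q̄ = (1360/π) × (-0.0311 + 0.9797) = 432.90 × 0.9486 = 410.65 W/m².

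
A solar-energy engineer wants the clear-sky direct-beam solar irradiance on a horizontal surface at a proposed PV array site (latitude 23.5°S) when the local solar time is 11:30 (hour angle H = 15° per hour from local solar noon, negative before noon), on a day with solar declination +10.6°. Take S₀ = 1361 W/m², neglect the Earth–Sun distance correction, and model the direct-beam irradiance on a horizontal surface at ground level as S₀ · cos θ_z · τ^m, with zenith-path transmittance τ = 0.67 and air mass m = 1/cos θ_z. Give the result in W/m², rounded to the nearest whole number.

685 W/m²

Hour angle H = 15° × (11.5 − 12) = -7.50°.
With φ = -23.5°, δ = 10.6°, H = -7.50°: sin φ sin δ = -0.0734, cos φ cos δ cos H = 0.8937, so cos θ_z = 0.8203.
Air mass m = 1/cos θ_z = 1/0.8203 = 1.219; τ^m = 0.67^1.219 = 0.6137.
Surface direct beam = 1361 × 0.8203 × 0.6137 = 685.15 W/m².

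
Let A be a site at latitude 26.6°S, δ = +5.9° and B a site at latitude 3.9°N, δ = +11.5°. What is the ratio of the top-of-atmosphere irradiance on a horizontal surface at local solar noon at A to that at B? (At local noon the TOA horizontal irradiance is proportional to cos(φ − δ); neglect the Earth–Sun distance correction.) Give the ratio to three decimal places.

A: cos θ_z = cos(-26.6° − (5.9°)) = 0.8434.
B: cos θ_z = cos(3.9° − (11.5°)) = 0.9912.
Ratio A/B = 0.8434 / 0.9912 = 0.8509.

0.851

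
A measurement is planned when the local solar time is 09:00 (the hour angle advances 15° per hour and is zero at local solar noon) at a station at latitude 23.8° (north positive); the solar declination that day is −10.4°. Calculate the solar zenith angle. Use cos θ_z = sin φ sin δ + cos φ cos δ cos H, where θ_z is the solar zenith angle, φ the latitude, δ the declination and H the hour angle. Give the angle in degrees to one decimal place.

55.7°

Hour angle H = 15° × (9 − 12) = -45.00°.
With φ = 23.8°, δ = -10.4°, H = -45.00°: sin φ sin δ = -0.0728, cos φ cos δ cos H = 0.6363, so cos θ_z = 0.5635.
θ_z = arccos(0.5635) = 55.70°.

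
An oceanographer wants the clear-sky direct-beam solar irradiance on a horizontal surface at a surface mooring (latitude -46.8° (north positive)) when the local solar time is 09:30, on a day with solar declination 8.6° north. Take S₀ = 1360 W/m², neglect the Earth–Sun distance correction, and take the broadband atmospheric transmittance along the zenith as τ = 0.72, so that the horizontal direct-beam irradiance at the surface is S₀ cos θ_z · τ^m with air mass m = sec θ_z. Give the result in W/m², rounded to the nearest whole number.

270 W/m²

Hour angle H = 15° × (9.5 − 12) = -37.50°.
cos θ_z = sin φ sin δ + cos φ cos δ cos H = (-0.7290)(0.1495) + (0.6845)(0.9888)(0.7934) = 0.4280.
Air mass m = 1/cos θ_z = 1/0.4280 = 2.336; τ^m = 0.72^2.336 = 0.4642.
Surface direct beam = 1360 × 0.4280 × 0.4642 = 270.20 W/m².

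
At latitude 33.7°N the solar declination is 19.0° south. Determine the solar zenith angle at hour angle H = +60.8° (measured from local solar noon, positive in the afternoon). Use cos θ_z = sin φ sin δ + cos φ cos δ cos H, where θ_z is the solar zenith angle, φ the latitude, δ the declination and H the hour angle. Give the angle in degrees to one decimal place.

78.3°

cos θ_z = sin φ sin δ + cos φ cos δ cos H = (0.5548)(-0.3256) + (0.8320)(0.9455)(0.4879) = 0.2032.
θ_z = arccos(0.2032) = 78.28°.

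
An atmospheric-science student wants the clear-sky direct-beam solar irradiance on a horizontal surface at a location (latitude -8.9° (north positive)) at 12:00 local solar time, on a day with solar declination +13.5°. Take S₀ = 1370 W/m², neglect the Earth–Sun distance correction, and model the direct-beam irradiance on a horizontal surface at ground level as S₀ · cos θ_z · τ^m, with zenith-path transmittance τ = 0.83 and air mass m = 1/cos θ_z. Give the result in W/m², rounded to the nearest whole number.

1035 W/m²

Hour angle H = 15° × (12 − 12) = 0.00°.
With φ = -8.9°, δ = 13.5°, H = 0.00°: sin φ sin δ = -0.0361, cos φ cos δ cos H = 0.9607, so cos θ_z = 0.9246.
Air mass m = 1/cos θ_z = 1/0.9246 = 1.082; τ^m = 0.83^1.082 = 0.8174.
Surface direct beam = 1370 × 0.9246 × 0.8174 = 1035.40 W/m².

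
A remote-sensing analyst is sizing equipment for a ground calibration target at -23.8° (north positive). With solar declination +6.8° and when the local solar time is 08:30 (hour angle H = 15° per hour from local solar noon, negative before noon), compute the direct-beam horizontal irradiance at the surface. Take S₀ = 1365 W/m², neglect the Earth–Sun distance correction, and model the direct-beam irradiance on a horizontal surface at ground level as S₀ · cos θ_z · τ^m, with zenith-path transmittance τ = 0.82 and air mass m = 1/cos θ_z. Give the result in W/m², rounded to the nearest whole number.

Hour angle H = 15° × (8.5 − 12) = -52.50°.
cos θ_z = sin(-23.8°) sin(6.8°) + cos(-23.8°) cos(6.8°) cos(-52.50°) = -0.0478 + 0.5531 = 0.5053.
Air mass m = 1/cos θ_z = 1/0.5053 = 1.979; τ^m = 0.82^1.979 = 0.6752.
Surface direct beam = 1365 × 0.5053 × 0.6752 = 465.71 W/m².

466 W/m²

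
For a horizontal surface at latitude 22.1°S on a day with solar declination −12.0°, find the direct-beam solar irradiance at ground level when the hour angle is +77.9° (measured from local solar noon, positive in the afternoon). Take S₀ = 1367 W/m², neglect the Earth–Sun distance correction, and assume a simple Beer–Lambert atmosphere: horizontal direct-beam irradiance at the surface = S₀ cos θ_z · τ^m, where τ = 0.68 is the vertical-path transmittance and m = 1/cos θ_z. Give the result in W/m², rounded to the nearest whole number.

87 W/m²

With φ = -22.1°, δ = -12.0°, H = 77.90°: sin φ sin δ = 0.0782, cos φ cos δ cos H = 0.1900, so cos θ_z = 0.2682.
Air mass m = 1/cos θ_z = 1/0.2682 = 3.729; τ^m = 0.68^3.729 = 0.2374.
Surface direct beam = 1367 × 0.2682 × 0.2374 = 87.04 W/m².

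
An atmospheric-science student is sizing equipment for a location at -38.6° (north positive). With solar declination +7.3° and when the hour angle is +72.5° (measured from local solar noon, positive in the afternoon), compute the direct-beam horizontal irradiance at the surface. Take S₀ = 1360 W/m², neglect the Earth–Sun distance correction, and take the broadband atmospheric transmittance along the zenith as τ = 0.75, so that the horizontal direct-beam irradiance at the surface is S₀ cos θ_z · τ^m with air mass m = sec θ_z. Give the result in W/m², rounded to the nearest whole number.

cos θ_z = sin φ sin δ + cos φ cos δ cos H = (-0.6239)(0.1271) + (0.7815)(0.9919)(0.3007) = 0.1538.
Air mass m = 1/cos θ_z = 1/0.1538 = 6.502; τ^m = 0.75^6.502 = 0.1540.
Surface direct beam = 1360 × 0.1538 × 0.1540 = 32.21 W/m².

32 W/m²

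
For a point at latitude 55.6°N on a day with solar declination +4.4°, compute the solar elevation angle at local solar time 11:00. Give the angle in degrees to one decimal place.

Hour angle H = 15° × (11 − 12) = -15.00°.
With φ = 55.6°, δ = 4.4°, H = -15.00°: sin φ sin δ = 0.0633, cos φ cos δ cos H = 0.5441, so cos θ_z = 0.6074.
θ_z = arccos(0.6074) = 52.60°, so the elevation is 90° − 52.60° = 37.40°.

37.4°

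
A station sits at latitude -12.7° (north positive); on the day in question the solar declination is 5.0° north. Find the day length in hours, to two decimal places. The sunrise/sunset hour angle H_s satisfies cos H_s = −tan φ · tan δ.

−tan φ tan δ = −(-0.2254)(0.0875) = 0.0197; H_s = arccos(0.0197) = 88.87°.
Day length = 2 H_s / 15° h⁻¹ = 177.74° / 15 = 11.849 h.

11.85 hours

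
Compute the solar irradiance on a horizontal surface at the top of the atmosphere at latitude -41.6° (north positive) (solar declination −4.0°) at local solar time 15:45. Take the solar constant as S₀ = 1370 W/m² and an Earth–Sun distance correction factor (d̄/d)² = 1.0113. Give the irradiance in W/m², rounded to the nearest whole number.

638 W/m²

Hour angle H = 15° × (15.75 − 12) = 56.25°.
cos θ_z = sin(-41.6°) sin(-4.0°) + cos(-41.6°) cos(-4.0°) cos(56.25°) = 0.0463 + 0.4144 = 0.4607.
Top-of-atmosphere irradiance = S₀ (d̄/d)² cos θ_z = 1370 × 1.0113 × 0.4607 = 638.29 W/m².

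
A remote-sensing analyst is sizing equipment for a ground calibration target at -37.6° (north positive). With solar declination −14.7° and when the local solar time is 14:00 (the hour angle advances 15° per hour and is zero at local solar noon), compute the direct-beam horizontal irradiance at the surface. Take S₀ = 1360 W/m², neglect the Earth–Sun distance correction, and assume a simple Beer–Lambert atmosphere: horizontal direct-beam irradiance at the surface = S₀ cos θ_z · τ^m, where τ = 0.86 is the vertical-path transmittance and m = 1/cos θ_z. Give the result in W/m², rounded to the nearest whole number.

926 W/m²

Hour angle H = 15° × (14 − 12) = 30.00°.
With φ = -37.6°, δ = -14.7°, H = 30.00°: sin φ sin δ = 0.1548, cos φ cos δ cos H = 0.6637, so cos θ_z = 0.8185.
Air mass m = 1/cos θ_z = 1/0.8185 = 1.222; τ^m = 0.86^1.222 = 0.8317.
Surface direct beam = 1360 × 0.8185 × 0.8317 = 925.82 W/m².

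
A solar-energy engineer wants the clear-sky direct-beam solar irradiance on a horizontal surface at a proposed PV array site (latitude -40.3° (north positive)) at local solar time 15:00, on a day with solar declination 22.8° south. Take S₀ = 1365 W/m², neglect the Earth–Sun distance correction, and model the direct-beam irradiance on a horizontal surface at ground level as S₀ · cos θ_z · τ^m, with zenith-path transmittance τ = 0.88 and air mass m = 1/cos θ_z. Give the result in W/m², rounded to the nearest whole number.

Hour angle H = 15° × (15 − 12) = 45.00°.
cos θ_z = sin φ sin δ + cos φ cos δ cos H = (-0.6468)(-0.3875) + (0.7627)(0.9219)(0.7071) = 0.7478.
Air mass m = 1/cos θ_z = 1/0.7478 = 1.337; τ^m = 0.88^1.337 = 0.8429.
Surface direct beam = 1365 × 0.7478 × 0.8429 = 860.39 W/m².

860 W/m²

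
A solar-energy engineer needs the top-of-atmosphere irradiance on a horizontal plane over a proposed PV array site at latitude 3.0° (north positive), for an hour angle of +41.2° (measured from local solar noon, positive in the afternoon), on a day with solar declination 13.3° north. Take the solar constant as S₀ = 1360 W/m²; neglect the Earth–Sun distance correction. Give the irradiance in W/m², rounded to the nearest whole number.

With φ = 3.0°, δ = 13.3°, H = 41.20°: sin φ sin δ = 0.0120, cos φ cos δ cos H = 0.7312, so cos θ_z = 0.7432.
Top-of-atmosphere irradiance = S₀ cos θ_z = 1360 × 0.7432 = 1010.75 W/m².

1011 W/m²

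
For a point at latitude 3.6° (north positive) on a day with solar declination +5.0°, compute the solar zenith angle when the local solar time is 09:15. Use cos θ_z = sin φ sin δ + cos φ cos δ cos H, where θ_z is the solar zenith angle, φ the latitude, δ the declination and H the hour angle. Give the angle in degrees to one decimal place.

Hour angle H = 15° × (9.25 − 12) = -41.25°.
cos θ_z = sin φ sin δ + cos φ cos δ cos H = (0.0628)(0.0872) + (0.9980)(0.9962)(0.7518) = 0.7529.
θ_z = arccos(0.7529) = 41.16°.

41.2°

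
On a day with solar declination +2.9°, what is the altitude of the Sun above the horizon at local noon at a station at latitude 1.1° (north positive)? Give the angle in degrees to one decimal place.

At local solar noon the hour angle is zero, so the elevation is 90° − |φ − δ| = 90° − |1.1° − (2.9°)| = 90° − 1.8° = 88.2°.

88.2°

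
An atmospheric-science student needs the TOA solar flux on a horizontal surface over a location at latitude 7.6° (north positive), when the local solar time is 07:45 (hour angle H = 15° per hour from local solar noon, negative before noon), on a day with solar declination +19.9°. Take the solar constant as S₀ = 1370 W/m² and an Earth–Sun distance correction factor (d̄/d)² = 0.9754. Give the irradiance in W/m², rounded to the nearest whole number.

Hour angle H = 15° × (7.75 − 12) = -63.75°.
With φ = 7.6°, δ = 19.9°, H = -63.75°: sin φ sin δ = 0.0450, cos φ cos δ cos H = 0.4122, so cos θ_z = 0.4572.
Top-of-atmosphere irradiance = S₀ (d̄/d)² cos θ_z = 1370 × 0.9754 × 0.4572 = 610.96 W/m².

611 W/m²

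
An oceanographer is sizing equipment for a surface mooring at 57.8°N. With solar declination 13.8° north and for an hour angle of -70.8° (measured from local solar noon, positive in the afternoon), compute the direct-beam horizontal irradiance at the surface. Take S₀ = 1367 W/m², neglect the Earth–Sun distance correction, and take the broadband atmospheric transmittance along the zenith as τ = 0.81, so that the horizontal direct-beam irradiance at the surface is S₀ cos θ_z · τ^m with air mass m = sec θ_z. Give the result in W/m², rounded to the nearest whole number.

289 W/m²

With φ = 57.8°, δ = 13.8°, H = -70.80°: sin φ sin δ = 0.2018, cos φ cos δ cos H = 0.1702, so cos θ_z = 0.3720.
Air mass m = 1/cos θ_z = 1/0.3720 = 2.688; τ^m = 0.81^2.688 = 0.5676.
Surface direct beam = 1367 × 0.3720 × 0.5676 = 288.64 W/m².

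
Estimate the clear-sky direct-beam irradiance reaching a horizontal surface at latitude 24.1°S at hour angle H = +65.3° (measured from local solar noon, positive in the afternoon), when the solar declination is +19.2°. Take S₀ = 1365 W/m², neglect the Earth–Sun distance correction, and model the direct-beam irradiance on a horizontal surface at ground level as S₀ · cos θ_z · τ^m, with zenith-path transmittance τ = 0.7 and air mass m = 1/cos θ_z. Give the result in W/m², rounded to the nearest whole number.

64 W/m²

With φ = -24.1°, δ = 19.2°, H = 65.30°: sin φ sin δ = -0.1343, cos φ cos δ cos H = 0.3602, so cos θ_z = 0.2259.
Air mass m = 1/cos θ_z = 1/0.2259 = 4.427; τ^m = 0.7^4.427 = 0.2062.
Surface direct beam = 1365 × 0.2259 × 0.2062 = 63.58 W/m².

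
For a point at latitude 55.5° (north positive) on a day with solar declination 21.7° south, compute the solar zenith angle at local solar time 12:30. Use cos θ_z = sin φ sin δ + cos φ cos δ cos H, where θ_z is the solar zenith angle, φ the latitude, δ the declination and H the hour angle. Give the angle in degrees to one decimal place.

77.5°

Hour angle H = 15° × (12.5 − 12) = 7.50°.
cos θ_z = sin(55.5°) sin(-21.7°) + cos(55.5°) cos(-21.7°) cos(7.50°) = -0.3047 + 0.5218 = 0.2171.
θ_z = arccos(0.2171) = 77.46°.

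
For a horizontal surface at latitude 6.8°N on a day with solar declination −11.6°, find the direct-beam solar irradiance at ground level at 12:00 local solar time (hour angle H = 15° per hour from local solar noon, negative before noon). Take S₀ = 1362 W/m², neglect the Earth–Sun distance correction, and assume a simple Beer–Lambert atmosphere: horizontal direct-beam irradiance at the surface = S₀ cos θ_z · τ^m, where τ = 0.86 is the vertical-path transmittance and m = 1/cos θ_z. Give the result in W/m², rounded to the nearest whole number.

1102 W/m²

Hour angle H = 15° × (12 − 12) = 0.00°.
cos θ_z = sin(6.8°) sin(-11.6°) + cos(6.8°) cos(-11.6°) cos(0.00°) = -0.0238 + 0.9727 = 0.9489.
Air mass m = 1/cos θ_z = 1/0.9489 = 1.054; τ^m = 0.86^1.054 = 0.8530.
Surface direct beam = 1362 × 0.9489 × 0.8530 = 1102.42 W/m².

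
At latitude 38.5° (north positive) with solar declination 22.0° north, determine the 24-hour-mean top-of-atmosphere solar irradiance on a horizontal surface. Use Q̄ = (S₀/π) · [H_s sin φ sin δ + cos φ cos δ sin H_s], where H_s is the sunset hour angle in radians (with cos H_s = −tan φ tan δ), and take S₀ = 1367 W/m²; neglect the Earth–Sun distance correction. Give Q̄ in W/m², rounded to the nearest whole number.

cos H_s = −tan(38.5°) · tan(22.0°) = -0.3214, so H_s = arccos(-0.3214) = 108.75°. In radians, H_s = 1.8980.
H_s sin φ sin δ = 1.8980 × 0.6225 × 0.3746 = 0.4426.
cos φ cos δ sin H_s = 0.7826 × 0.9272 × 0.9469 = 0.6871.
Q̄ = (1367/π) × (0.4426 + 0.6871) = 435.13 × 1.1297 = 491.57 W/m².

492 W/m²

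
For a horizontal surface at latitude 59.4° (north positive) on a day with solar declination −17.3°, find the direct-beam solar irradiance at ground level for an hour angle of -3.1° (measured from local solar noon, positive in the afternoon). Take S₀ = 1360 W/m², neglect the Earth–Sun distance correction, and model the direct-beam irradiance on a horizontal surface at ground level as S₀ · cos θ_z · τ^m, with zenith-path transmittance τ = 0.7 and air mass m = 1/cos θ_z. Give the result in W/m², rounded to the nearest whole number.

With φ = 59.4°, δ = -17.3°, H = -3.10°: sin φ sin δ = -0.2560, cos φ cos δ cos H = 0.4853, so cos θ_z = 0.2293.
Air mass m = 1/cos θ_z = 1/0.2293 = 4.361; τ^m = 0.7^4.361 = 0.2111.
Surface direct beam = 1360 × 0.2293 × 0.2111 = 65.83 W/m².

66 W/m²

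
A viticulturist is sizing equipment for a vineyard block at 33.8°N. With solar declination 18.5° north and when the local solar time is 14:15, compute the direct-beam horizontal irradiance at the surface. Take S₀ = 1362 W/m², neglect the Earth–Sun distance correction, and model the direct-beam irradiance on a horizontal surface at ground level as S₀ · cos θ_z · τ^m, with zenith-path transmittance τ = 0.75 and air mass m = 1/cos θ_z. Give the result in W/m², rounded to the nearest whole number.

Hour angle H = 15° × (14.25 − 12) = 33.75°.
With φ = 33.8°, δ = 18.5°, H = 33.75°: sin φ sin δ = 0.1765, cos φ cos δ cos H = 0.6552, so cos θ_z = 0.8317.
Air mass m = 1/cos θ_z = 1/0.8317 = 1.202; τ^m = 0.75^1.202 = 0.7077.
Surface direct beam = 1362 × 0.8317 × 0.7077 = 801.67 W/m².

802 W/m²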